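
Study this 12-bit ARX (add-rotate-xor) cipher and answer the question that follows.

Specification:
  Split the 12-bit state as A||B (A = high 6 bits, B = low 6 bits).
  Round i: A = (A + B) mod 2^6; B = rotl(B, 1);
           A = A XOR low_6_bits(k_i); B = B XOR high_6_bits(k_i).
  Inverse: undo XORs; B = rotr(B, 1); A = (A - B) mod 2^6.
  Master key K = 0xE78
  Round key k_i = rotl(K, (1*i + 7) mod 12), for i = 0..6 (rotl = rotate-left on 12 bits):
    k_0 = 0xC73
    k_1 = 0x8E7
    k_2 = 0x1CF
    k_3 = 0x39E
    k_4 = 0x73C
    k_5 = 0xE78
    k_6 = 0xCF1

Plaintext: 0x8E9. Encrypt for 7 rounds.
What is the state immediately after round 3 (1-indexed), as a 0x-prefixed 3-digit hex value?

s_0 = plaintext = 0x8E9
s_1 = Round(s_0, k_0) = 0xFE2
s_2 = Round(s_1, k_1) = 0x1A6
s_3 = Round(s_2, k_2) = 0x8CA
s_4 = Round(s_3, k_3) = 0xCDA
s_5 = Round(s_4, k_4) = 0xC68
s_6 = Round(s_5, k_5) = 0x868
s_7 = Round(s_6, k_6) = 0xE22

0x8CA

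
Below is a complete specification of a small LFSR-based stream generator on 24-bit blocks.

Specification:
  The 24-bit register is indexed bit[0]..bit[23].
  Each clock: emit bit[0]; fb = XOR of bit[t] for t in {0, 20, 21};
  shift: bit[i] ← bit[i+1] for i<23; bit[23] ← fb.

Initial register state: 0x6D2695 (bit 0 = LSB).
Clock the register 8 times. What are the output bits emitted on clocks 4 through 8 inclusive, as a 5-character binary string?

01001

reg_0 = 0x6D2695
clock 1: out=1, reg = 0x36934A
clock 2: out=0, reg = 0x1B49A5
clock 3: out=1, reg = 0x0DA4D2
clock 4: out=0, reg = 0x06D269
clock 5: out=1, reg = 0x836934
clock 6: out=0, reg = 0x41B49A
clock 7: out=0, reg = 0x20DA4D
clock 8: out=1, reg = 0x106D26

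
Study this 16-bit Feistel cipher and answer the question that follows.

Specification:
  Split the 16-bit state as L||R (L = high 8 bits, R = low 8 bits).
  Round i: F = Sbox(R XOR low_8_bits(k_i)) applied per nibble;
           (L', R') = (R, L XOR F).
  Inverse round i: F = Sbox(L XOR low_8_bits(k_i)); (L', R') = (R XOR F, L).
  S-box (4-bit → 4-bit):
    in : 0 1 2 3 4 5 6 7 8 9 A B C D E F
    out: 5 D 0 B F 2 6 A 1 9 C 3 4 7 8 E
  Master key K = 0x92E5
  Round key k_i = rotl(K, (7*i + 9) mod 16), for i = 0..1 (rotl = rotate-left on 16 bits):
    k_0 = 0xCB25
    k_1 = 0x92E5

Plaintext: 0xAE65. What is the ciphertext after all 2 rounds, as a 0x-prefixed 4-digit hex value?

0x5B5D

s_0 = plaintext = 0xAE65
s_1 = Round(s_0, k_0) = 0x655B
s_2 = Round(s_1, k_1) = 0x5B5D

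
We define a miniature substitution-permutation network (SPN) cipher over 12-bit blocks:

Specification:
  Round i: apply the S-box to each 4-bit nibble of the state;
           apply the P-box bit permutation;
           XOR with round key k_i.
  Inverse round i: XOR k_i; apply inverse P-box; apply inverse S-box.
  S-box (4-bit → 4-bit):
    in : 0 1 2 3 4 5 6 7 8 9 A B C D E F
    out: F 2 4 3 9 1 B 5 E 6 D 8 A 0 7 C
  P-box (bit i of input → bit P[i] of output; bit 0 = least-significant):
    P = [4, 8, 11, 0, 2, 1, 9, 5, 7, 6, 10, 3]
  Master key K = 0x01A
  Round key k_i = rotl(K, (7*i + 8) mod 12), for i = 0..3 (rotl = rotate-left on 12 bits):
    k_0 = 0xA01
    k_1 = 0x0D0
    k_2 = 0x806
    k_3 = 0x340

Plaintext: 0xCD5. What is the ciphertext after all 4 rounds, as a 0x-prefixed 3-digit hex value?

s_0 = plaintext = 0xCD5
s_1 = Round(s_0, k_0) = 0xA59
s_2 = Round(s_1, k_1) = 0xD5C
s_3 = Round(s_2, k_2) = 0x903
s_4 = Round(s_3, k_3) = 0x436

0x436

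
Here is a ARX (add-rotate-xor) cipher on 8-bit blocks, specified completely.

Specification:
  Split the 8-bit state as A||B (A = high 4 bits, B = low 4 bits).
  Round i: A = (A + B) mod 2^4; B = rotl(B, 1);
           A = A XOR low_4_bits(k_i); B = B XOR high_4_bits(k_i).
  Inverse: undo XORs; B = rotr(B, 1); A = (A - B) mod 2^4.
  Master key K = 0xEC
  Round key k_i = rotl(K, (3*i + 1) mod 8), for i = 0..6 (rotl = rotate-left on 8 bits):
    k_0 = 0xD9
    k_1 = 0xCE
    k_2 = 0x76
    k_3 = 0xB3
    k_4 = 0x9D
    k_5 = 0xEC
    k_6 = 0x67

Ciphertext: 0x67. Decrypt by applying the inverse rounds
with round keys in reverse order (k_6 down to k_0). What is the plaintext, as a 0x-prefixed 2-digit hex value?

0x0D

s_0 = ciphertext = 0x67
s_1 = InvRound(s_0, k_6) = 0x98
s_2 = InvRound(s_1, k_5) = 0x23
s_3 = InvRound(s_2, k_4) = 0xA5
s_4 = InvRound(s_3, k_3) = 0x27
s_5 = InvRound(s_4, k_2) = 0x40
s_6 = InvRound(s_5, k_1) = 0x46
s_7 = InvRound(s_6, k_0) = 0x0D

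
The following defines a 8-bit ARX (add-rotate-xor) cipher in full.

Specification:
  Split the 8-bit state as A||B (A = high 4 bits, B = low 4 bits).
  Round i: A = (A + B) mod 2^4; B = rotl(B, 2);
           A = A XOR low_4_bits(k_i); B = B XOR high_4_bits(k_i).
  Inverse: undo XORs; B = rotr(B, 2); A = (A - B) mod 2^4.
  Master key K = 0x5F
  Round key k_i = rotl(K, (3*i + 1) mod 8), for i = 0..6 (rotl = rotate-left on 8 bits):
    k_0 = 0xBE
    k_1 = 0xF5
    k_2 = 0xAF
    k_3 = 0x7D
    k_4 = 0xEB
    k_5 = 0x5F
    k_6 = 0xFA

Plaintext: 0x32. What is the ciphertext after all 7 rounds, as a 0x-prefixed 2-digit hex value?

s_0 = plaintext = 0x32
s_1 = Round(s_0, k_0) = 0xB3
s_2 = Round(s_1, k_1) = 0xB3
s_3 = Round(s_2, k_2) = 0x16
s_4 = Round(s_3, k_3) = 0xAE
s_5 = Round(s_4, k_4) = 0x35
s_6 = Round(s_5, k_5) = 0x70
s_7 = Round(s_6, k_6) = 0xDF

0xDF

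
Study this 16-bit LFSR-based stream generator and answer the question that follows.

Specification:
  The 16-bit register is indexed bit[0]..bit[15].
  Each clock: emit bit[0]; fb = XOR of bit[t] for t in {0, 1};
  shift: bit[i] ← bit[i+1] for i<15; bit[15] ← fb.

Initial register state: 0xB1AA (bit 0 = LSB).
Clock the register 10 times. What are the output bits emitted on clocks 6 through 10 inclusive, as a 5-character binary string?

10110

reg_0 = 0xB1AA
clock 1: out=0, reg = 0xD8D5
clock 2: out=1, reg = 0xEC6A
clock 3: out=0, reg = 0xF635
clock 4: out=1, reg = 0xFB1A
clock 5: out=0, reg = 0xFD8D
clock 6: out=1, reg = 0xFEC6
clock 7: out=0, reg = 0xFF63
clock 8: out=1, reg = 0x7FB1
clock 9: out=1, reg = 0xBFD8
clock 10: out=0, reg = 0x5FEC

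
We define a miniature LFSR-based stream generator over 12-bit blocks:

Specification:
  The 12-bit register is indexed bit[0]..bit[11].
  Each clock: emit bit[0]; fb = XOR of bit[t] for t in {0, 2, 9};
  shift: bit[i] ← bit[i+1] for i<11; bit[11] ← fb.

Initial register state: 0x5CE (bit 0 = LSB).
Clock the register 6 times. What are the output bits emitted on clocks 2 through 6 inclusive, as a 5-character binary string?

reg_0 = 0x5CE
clock 1: out=0, reg = 0xAE7
clock 2: out=1, reg = 0xD73
clock 3: out=1, reg = 0xEB9
clock 4: out=1, reg = 0x75C
clock 5: out=0, reg = 0x3AE
clock 6: out=0, reg = 0x1D7

11100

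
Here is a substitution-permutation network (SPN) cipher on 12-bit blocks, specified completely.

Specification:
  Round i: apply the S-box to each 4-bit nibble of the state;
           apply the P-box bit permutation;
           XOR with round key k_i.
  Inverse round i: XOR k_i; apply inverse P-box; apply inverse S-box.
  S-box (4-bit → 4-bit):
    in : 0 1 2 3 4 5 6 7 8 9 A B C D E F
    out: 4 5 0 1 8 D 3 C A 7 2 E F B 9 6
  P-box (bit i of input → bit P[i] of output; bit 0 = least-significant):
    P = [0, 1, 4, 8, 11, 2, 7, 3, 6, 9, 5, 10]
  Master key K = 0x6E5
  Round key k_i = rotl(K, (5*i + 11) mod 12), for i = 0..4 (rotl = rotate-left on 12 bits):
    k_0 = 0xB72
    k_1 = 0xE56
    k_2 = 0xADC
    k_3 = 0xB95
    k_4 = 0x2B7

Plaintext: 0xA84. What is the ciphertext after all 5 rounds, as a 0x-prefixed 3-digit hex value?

s_0 = plaintext = 0xA84
s_1 = Round(s_0, k_0) = 0x87E
s_2 = Round(s_1, k_1) = 0x9DF
s_3 = Round(s_2, k_2) = 0x0A2
s_4 = Round(s_3, k_3) = 0xBB1
s_5 = Round(s_4, k_4) = 0x40A

0x40A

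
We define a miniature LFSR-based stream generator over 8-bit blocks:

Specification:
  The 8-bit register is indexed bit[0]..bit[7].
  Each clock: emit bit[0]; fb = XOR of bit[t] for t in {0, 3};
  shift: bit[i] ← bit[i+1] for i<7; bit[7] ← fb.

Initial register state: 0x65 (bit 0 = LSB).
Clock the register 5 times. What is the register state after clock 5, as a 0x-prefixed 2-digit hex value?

0x4B

reg_0 = 0x65
clock 1: out=1, reg = 0xB2
clock 2: out=0, reg = 0x59
clock 3: out=1, reg = 0x2C
clock 4: out=0, reg = 0x96
clock 5: out=0, reg = 0x4B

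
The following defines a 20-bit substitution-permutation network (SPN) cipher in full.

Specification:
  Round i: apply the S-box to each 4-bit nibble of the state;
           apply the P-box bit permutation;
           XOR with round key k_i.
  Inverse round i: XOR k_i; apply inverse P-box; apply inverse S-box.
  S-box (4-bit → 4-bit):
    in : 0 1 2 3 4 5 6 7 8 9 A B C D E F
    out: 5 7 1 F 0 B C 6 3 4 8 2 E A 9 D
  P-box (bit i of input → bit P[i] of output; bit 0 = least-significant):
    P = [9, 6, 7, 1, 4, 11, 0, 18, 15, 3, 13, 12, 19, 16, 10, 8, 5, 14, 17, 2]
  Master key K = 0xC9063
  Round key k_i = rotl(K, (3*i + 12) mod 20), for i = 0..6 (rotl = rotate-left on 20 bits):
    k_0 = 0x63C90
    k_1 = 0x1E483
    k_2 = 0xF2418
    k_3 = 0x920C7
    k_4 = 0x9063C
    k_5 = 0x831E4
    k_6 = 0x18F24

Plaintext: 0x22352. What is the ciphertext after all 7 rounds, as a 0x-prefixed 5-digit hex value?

s_0 = plaintext = 0x22352
s_1 = Round(s_0, k_0) = 0xA86A8
s_2 = Round(s_1, k_1) = 0xCD6C7
s_3 = Round(s_2, k_2) = 0x85DDD
s_4 = Round(s_3, k_3) = 0x479AD
s_5 = Round(s_4, k_4) = 0xC227E
s_6 = Round(s_5, k_5) = 0x2FBE3
s_7 = Round(s_6, k_6) = 0xD88DE

0xD88DE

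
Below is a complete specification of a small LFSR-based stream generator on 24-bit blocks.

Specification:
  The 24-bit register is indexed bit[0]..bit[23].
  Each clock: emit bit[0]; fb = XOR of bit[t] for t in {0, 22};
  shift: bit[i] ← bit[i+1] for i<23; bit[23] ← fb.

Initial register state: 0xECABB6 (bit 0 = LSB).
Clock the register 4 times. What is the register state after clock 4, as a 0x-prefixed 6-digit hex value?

0x1ECABB

reg_0 = 0xECABB6
clock 1: out=0, reg = 0xF655DB
clock 2: out=1, reg = 0x7B2AED
clock 3: out=1, reg = 0x3D9576
clock 4: out=0, reg = 0x1ECABB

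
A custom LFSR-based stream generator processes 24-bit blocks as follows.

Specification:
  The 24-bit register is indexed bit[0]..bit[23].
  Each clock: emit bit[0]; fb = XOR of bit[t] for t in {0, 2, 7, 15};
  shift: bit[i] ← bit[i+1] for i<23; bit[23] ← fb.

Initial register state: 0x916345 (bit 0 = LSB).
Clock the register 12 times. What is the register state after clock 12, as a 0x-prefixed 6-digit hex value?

reg_0 = 0x916345
clock 1: out=1, reg = 0x48B1A2
clock 2: out=0, reg = 0x2458D1
clock 3: out=1, reg = 0x122C68
clock 4: out=0, reg = 0x091634
clock 5: out=0, reg = 0x848B1A
clock 6: out=0, reg = 0xC2458D
clock 7: out=1, reg = 0xE122C6
clock 8: out=0, reg = 0x709163
clock 9: out=1, reg = 0x3848B1
clock 10: out=1, reg = 0x1C2458
clock 11: out=0, reg = 0x0E122C
clock 12: out=0, reg = 0x870916

0x870916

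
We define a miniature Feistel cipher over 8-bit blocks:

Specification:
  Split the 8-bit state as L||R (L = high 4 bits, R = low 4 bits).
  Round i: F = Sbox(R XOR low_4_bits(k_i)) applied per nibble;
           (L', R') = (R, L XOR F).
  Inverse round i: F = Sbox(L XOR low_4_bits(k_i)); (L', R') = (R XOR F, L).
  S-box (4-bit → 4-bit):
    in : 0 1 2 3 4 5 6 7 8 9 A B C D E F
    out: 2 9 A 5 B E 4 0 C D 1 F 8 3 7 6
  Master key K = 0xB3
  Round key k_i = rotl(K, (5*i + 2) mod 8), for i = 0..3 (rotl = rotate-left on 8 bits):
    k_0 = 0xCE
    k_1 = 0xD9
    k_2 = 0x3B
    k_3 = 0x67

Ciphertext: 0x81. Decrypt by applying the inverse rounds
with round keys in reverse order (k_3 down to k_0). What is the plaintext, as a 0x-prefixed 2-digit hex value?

0xBA

s_0 = ciphertext = 0x81
s_1 = InvRound(s_0, k_3) = 0x78
s_2 = InvRound(s_1, k_2) = 0x07
s_3 = InvRound(s_2, k_1) = 0xA0
s_4 = InvRound(s_3, k_0) = 0xBA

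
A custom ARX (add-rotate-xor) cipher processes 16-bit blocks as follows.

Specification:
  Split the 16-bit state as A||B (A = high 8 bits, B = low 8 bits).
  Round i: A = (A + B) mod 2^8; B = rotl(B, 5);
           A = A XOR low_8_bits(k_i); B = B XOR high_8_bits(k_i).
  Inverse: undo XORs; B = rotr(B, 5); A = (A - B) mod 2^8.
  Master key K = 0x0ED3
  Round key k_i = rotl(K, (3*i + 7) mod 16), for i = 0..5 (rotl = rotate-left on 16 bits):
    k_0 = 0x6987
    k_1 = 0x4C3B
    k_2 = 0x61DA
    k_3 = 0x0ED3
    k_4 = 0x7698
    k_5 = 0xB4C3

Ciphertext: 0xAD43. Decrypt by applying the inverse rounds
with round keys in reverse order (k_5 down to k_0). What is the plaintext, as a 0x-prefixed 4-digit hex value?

0x279E

s_0 = ciphertext = 0xAD43
s_1 = InvRound(s_0, k_5) = 0xAFBF
s_2 = InvRound(s_1, k_4) = 0xE94E
s_3 = InvRound(s_2, k_3) = 0x3802
s_4 = InvRound(s_3, k_2) = 0xC71B
s_5 = InvRound(s_4, k_1) = 0x42BA
s_6 = InvRound(s_5, k_0) = 0x279E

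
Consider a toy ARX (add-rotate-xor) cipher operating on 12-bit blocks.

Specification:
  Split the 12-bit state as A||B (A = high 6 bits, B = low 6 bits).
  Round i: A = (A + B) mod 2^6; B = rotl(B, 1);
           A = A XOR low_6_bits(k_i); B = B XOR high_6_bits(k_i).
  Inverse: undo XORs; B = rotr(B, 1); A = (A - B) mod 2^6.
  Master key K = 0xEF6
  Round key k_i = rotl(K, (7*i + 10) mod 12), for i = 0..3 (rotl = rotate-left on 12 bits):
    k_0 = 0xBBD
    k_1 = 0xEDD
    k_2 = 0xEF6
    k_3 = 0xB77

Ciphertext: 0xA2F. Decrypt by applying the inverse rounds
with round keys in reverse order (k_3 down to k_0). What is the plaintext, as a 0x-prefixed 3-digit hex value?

s_0 = ciphertext = 0xA2F
s_1 = InvRound(s_0, k_3) = 0x781
s_2 = InvRound(s_1, k_2) = 0x2DD
s_3 = InvRound(s_2, k_1) = 0x0D3
s_4 = InvRound(s_3, k_0) = 0x03E

0x03E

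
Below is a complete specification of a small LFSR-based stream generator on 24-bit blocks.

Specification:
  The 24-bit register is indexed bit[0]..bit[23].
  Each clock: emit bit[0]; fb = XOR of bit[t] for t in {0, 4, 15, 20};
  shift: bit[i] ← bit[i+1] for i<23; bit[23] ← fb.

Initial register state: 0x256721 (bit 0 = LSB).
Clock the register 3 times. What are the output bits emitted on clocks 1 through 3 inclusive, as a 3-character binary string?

reg_0 = 0x256721
clock 1: out=1, reg = 0x92B390
clock 2: out=0, reg = 0xC959C8
clock 3: out=0, reg = 0x64ACE4

100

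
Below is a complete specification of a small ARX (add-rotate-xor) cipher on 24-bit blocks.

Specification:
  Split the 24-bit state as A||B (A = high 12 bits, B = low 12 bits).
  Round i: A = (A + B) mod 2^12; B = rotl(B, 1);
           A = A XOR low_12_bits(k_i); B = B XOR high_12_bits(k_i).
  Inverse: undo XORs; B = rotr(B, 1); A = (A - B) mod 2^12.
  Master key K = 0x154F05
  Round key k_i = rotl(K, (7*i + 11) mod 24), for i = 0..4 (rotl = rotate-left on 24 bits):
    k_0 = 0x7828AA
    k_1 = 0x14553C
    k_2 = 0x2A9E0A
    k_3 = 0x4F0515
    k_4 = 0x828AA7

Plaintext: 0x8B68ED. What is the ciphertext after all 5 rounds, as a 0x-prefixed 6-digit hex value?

0xB8A4D2

s_0 = plaintext = 0x8B68ED
s_1 = Round(s_0, k_0) = 0x909659
s_2 = Round(s_1, k_1) = 0xA5EDF7
s_3 = Round(s_2, k_2) = 0x65F946
s_4 = Round(s_3, k_3) = 0xAB067D
s_5 = Round(s_4, k_4) = 0xB8A4D2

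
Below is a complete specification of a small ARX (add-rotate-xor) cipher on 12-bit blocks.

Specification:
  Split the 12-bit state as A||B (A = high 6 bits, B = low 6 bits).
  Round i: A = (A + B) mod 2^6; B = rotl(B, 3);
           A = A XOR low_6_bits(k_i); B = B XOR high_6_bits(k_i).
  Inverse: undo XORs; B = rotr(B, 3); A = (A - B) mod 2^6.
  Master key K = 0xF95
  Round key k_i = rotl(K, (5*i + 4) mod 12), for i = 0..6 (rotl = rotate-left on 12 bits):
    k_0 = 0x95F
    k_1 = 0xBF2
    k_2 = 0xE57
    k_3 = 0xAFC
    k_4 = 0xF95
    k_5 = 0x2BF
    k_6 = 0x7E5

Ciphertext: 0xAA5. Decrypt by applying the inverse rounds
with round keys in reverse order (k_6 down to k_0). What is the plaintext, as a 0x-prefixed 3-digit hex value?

0x48D

s_0 = ciphertext = 0xAA5
s_1 = InvRound(s_0, k_6) = 0xE17
s_2 = InvRound(s_1, k_5) = 0x72B
s_3 = InvRound(s_2, k_4) = 0x7EA
s_4 = InvRound(s_3, k_3) = 0x6C8
s_5 = InvRound(s_4, k_2) = 0xF8E
s_6 = InvRound(s_5, k_1) = 0x00C
s_7 = InvRound(s_6, k_0) = 0x48D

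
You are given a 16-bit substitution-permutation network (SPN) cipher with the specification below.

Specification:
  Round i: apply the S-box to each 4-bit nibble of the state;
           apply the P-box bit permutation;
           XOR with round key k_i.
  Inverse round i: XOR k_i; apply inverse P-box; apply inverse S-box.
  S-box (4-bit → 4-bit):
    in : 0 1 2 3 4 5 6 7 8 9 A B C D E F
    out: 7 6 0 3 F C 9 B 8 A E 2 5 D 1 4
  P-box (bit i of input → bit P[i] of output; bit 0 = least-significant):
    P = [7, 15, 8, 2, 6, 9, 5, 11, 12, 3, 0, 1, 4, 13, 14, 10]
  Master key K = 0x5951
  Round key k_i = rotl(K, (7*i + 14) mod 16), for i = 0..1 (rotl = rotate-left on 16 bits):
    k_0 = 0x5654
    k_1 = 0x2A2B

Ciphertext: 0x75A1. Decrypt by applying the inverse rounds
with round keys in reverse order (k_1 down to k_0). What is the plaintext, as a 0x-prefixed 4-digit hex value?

0x2BEC

s_0 = ciphertext = 0x75A1
s_1 = InvRound(s_0, k_1) = 0x579C
s_2 = InvRound(s_1, k_0) = 0x2BEC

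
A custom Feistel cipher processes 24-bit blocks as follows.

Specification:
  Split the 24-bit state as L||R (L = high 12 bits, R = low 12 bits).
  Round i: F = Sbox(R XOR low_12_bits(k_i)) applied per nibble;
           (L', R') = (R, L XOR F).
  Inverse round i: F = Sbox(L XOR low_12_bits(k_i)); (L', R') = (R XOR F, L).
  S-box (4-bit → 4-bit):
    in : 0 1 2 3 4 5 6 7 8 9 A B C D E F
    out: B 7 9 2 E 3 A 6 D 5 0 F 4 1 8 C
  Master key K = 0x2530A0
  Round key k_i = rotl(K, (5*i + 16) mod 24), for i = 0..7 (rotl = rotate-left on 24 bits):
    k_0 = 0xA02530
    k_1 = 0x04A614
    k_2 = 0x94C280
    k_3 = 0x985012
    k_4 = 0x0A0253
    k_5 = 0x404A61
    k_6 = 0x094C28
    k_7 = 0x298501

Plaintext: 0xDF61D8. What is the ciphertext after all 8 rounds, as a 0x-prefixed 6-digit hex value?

s_0 = plaintext = 0xDF61D8
s_1 = Round(s_0, k_0) = 0x1D837B
s_2 = Round(s_1, k_1) = 0x37B274
s_3 = Round(s_2, k_2) = 0x2748B5
s_4 = Round(s_3, k_3) = 0x8B5F72
s_5 = Round(s_4, k_4) = 0xF72922
s_6 = Round(s_5, k_5) = 0x922D90
s_7 = Round(s_6, k_6) = 0xD90EDF
s_8 = Round(s_7, k_7) = 0xEDF288

0xEDF288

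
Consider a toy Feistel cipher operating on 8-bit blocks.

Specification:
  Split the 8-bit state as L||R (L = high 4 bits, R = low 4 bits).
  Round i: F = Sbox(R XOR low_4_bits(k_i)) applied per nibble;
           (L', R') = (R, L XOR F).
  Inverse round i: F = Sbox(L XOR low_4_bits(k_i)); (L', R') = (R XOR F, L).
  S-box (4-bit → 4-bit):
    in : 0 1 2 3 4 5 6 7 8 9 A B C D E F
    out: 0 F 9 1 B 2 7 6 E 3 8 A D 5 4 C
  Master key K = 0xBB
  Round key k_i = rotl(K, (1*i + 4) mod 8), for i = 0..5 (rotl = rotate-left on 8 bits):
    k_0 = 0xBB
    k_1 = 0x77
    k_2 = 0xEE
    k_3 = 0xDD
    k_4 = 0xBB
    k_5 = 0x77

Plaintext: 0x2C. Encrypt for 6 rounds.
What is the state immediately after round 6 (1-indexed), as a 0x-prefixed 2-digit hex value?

0xBE

s_0 = plaintext = 0x2C
s_1 = Round(s_0, k_0) = 0xC4
s_2 = Round(s_1, k_1) = 0x4D
s_3 = Round(s_2, k_2) = 0xD5
s_4 = Round(s_3, k_3) = 0x53
s_5 = Round(s_4, k_4) = 0x3B
s_6 = Round(s_5, k_5) = 0xBE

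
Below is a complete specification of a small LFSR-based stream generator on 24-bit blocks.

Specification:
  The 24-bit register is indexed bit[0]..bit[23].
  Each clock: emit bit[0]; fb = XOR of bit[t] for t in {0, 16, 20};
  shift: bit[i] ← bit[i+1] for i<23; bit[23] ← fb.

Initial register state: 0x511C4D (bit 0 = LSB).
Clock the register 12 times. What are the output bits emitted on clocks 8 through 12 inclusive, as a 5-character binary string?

reg_0 = 0x511C4D
clock 1: out=1, reg = 0xA88E26
clock 2: out=0, reg = 0x544713
clock 3: out=1, reg = 0x2A2389
clock 4: out=1, reg = 0x9511C4
clock 5: out=0, reg = 0x4A88E2
clock 6: out=0, reg = 0x254471
clock 7: out=1, reg = 0x12A238
clock 8: out=0, reg = 0x89511C
clock 9: out=0, reg = 0xC4A88E
clock 10: out=0, reg = 0x625447
clock 11: out=1, reg = 0xB12A23
clock 12: out=1, reg = 0xD89511

00011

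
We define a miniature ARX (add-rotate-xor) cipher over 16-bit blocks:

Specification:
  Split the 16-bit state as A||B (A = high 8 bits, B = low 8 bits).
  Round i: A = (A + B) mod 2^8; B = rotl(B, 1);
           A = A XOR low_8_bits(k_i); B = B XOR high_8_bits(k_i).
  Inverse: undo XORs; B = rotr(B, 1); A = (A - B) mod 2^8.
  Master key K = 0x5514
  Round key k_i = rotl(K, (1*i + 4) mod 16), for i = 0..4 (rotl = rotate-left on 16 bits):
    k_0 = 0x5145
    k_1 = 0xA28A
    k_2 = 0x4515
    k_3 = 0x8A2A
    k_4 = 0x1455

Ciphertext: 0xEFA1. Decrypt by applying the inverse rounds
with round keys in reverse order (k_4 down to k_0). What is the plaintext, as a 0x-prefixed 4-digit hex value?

0x17AD

s_0 = ciphertext = 0xEFA1
s_1 = InvRound(s_0, k_4) = 0xE0DA
s_2 = InvRound(s_1, k_3) = 0xA228
s_3 = InvRound(s_2, k_2) = 0x01B6
s_4 = InvRound(s_3, k_1) = 0x810A
s_5 = InvRound(s_4, k_0) = 0x17AD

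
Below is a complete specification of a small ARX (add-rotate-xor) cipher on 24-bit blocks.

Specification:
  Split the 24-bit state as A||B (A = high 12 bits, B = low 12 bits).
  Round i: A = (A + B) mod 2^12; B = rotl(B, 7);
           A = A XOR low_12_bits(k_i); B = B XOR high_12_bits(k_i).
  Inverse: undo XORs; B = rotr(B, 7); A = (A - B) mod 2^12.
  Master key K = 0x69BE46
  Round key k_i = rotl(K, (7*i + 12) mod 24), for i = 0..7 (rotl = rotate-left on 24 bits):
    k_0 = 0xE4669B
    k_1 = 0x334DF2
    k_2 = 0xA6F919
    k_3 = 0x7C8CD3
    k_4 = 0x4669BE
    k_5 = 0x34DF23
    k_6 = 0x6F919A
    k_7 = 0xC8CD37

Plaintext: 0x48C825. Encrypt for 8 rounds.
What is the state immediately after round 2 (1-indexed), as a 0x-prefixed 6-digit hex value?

s_0 = plaintext = 0x48C825
s_1 = Round(s_0, k_0) = 0xA2AC87
s_2 = Round(s_1, k_1) = 0xB430D0
s_3 = Round(s_2, k_2) = 0x50A269
s_4 = Round(s_3, k_3) = 0xBA035B
s_5 = Round(s_4, k_4) = 0x7459FC
s_6 = Round(s_5, k_5) = 0xE62D02
s_7 = Round(s_6, k_6) = 0xAFE791
s_8 = Round(s_7, k_7) = 0xFB8430

0xB430D0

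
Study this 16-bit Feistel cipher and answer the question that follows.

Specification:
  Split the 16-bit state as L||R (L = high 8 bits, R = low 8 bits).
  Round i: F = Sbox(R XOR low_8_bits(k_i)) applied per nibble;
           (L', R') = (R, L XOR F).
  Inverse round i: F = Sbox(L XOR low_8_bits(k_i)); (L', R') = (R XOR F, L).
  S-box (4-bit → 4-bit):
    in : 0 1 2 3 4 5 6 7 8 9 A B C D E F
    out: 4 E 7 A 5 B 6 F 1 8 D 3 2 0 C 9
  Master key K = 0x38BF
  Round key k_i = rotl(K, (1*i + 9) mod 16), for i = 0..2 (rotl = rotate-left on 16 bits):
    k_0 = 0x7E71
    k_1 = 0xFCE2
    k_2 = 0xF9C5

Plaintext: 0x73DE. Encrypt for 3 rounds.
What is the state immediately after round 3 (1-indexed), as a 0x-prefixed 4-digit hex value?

s_0 = plaintext = 0x73DE
s_1 = Round(s_0, k_0) = 0xDEAA
s_2 = Round(s_1, k_1) = 0xAA8F
s_3 = Round(s_2, k_2) = 0x8FF7

0x8FF7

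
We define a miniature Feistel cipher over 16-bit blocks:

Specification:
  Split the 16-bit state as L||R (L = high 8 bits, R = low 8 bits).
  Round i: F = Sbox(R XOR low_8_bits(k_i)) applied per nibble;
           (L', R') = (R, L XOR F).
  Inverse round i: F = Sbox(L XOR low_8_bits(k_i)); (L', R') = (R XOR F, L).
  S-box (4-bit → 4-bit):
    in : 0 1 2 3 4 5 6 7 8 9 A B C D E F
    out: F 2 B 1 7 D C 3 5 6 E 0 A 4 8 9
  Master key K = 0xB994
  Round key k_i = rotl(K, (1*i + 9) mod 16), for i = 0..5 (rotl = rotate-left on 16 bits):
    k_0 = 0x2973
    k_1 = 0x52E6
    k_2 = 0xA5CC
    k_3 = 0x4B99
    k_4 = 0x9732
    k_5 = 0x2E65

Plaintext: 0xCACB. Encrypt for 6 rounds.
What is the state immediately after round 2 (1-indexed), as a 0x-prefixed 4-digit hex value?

0xCF7D

s_0 = plaintext = 0xCACB
s_1 = Round(s_0, k_0) = 0xCBCF
s_2 = Round(s_1, k_1) = 0xCF7D
s_3 = Round(s_2, k_2) = 0x7DCD
s_4 = Round(s_3, k_3) = 0xCDAA
s_5 = Round(s_4, k_4) = 0xAAA8
s_6 = Round(s_5, k_5) = 0xA80E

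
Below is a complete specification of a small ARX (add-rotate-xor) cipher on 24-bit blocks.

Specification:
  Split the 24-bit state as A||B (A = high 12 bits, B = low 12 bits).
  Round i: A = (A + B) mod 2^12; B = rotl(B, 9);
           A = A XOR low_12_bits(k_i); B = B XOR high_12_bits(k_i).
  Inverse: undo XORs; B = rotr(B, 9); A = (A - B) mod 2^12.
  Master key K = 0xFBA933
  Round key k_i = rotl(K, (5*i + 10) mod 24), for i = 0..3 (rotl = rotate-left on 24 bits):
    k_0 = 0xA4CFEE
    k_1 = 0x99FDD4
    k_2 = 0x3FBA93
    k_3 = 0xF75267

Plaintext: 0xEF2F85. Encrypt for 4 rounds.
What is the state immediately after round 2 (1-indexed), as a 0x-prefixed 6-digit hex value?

0xE811A8

s_0 = plaintext = 0xEF2F85
s_1 = Round(s_0, k_0) = 0x1991BC
s_2 = Round(s_1, k_1) = 0xE811A8
s_3 = Round(s_2, k_2) = 0xABA3CE
s_4 = Round(s_3, k_3) = 0xCEF30C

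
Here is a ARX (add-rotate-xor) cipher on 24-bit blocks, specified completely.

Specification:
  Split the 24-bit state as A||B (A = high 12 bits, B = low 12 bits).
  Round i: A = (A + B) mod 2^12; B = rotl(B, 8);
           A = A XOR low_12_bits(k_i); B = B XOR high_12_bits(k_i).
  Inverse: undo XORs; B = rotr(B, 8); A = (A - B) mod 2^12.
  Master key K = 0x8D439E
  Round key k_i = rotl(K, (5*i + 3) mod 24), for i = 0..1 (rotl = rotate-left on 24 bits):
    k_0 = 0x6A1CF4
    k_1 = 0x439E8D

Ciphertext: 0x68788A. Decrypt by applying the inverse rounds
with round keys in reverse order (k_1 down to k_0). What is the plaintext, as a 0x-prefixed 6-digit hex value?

0x65D9DD

s_0 = ciphertext = 0x68788A
s_1 = InvRound(s_0, k_1) = 0xCCEB3C
s_2 = InvRound(s_1, k_0) = 0x65D9DD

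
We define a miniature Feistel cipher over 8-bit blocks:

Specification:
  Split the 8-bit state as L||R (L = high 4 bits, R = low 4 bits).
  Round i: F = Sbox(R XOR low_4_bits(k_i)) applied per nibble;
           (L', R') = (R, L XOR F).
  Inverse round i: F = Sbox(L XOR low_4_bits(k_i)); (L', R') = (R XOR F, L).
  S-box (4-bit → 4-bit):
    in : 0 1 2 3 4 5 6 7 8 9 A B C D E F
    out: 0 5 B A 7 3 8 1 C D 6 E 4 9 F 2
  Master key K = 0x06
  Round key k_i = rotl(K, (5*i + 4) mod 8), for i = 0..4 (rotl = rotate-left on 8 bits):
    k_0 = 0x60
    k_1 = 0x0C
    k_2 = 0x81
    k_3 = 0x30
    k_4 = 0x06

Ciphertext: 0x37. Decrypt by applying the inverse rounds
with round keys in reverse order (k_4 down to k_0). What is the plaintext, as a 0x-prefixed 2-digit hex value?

0x1A

s_0 = ciphertext = 0x37
s_1 = InvRound(s_0, k_4) = 0x43
s_2 = InvRound(s_1, k_3) = 0x44
s_3 = InvRound(s_2, k_2) = 0x74
s_4 = InvRound(s_3, k_1) = 0xA7
s_5 = InvRound(s_4, k_0) = 0x1A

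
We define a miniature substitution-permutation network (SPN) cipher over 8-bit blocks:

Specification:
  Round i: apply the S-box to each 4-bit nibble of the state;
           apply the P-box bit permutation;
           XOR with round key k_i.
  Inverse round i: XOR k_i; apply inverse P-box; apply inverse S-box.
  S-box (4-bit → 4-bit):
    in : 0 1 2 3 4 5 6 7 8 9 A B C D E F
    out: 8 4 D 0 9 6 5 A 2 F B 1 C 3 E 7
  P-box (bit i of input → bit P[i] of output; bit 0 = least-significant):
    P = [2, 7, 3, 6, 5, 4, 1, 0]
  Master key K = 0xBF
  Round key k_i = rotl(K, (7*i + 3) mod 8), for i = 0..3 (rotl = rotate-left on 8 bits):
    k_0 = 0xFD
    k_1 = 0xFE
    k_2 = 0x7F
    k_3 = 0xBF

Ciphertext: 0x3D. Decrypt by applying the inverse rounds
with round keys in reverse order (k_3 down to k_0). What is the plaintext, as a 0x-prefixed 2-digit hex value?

s_0 = ciphertext = 0x3D
s_1 = InvRound(s_0, k_3) = 0x18
s_2 = InvRound(s_1, k_2) = 0x24
s_3 = InvRound(s_2, k_1) = 0x5E
s_4 = InvRound(s_3, k_0) = 0x28

0x28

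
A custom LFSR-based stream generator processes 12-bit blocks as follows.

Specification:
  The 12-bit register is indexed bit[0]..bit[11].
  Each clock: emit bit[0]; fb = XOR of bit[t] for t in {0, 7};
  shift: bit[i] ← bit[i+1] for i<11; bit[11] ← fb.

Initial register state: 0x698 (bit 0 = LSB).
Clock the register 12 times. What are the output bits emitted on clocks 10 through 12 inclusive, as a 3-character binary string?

110

reg_0 = 0x698
clock 1: out=0, reg = 0xB4C
clock 2: out=0, reg = 0x5A6
clock 3: out=0, reg = 0xAD3
clock 4: out=1, reg = 0x569
clock 5: out=1, reg = 0xAB4
clock 6: out=0, reg = 0xD5A
clock 7: out=0, reg = 0x6AD
clock 8: out=1, reg = 0x356
clock 9: out=0, reg = 0x1AB
clock 10: out=1, reg = 0x0D5
clock 11: out=1, reg = 0x06A
clock 12: out=0, reg = 0x035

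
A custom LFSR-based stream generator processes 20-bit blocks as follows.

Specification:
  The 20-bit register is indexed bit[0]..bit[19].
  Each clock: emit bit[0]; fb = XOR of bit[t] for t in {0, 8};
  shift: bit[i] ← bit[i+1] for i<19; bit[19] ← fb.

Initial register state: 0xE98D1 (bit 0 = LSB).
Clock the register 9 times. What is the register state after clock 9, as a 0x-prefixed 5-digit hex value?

0x24F4C

reg_0 = 0xE98D1
clock 1: out=1, reg = 0xF4C68
clock 2: out=0, reg = 0x7A634
clock 3: out=0, reg = 0x3D31A
clock 4: out=0, reg = 0x9E98D
clock 5: out=1, reg = 0x4F4C6
clock 6: out=0, reg = 0x27A63
clock 7: out=1, reg = 0x93D31
clock 8: out=1, reg = 0x49E98
clock 9: out=0, reg = 0x24F4C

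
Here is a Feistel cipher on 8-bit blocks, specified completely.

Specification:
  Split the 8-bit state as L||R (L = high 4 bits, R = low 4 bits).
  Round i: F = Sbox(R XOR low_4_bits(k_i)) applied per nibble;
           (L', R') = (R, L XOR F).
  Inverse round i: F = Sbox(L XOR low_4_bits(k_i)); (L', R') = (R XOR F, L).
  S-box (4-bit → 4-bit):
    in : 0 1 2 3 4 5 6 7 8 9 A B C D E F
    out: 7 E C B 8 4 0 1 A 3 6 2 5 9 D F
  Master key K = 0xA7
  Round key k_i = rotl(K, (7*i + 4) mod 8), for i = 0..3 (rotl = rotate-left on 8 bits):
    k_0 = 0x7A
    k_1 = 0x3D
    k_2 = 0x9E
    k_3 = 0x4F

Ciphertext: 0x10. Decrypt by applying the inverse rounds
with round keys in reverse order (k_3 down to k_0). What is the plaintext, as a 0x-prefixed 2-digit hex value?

s_0 = ciphertext = 0x10
s_1 = InvRound(s_0, k_3) = 0xD1
s_2 = InvRound(s_1, k_2) = 0xAD
s_3 = InvRound(s_2, k_1) = 0xCA
s_4 = InvRound(s_3, k_0) = 0xAC

0xAC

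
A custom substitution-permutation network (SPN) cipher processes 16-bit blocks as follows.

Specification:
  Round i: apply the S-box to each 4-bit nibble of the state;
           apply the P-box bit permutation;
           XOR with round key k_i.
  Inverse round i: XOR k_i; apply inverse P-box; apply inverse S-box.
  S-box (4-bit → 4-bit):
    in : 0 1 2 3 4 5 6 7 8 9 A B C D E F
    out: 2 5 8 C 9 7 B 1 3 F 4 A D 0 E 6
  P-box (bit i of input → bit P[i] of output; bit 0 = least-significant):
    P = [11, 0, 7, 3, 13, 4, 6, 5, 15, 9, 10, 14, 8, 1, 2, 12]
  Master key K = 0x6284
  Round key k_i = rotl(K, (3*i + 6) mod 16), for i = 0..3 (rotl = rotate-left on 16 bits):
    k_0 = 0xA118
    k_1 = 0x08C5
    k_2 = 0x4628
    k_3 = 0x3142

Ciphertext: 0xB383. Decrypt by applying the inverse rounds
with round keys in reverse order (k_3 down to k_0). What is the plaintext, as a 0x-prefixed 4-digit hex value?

s_0 = ciphertext = 0xB383
s_1 = InvRound(s_0, k_3) = 0xD8AF
s_2 = InvRound(s_1, k_2) = 0xE5D5
s_3 = InvRound(s_2, k_1) = 0x7C87
s_4 = InvRound(s_3, k_0) = 0x9C09

0x9C09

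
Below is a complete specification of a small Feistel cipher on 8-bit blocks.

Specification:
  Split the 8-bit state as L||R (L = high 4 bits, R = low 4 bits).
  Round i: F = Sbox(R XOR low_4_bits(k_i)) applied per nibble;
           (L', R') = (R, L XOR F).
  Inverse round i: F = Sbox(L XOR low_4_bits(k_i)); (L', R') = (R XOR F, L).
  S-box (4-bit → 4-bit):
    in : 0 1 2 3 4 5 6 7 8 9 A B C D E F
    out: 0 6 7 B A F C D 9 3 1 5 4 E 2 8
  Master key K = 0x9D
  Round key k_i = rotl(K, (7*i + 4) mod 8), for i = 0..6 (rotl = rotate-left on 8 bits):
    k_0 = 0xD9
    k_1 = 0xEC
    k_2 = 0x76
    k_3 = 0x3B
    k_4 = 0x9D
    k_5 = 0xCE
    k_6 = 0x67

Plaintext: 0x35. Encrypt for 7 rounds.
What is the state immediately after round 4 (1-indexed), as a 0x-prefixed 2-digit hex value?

0xB0

s_0 = plaintext = 0x35
s_1 = Round(s_0, k_0) = 0x57
s_2 = Round(s_1, k_1) = 0x70
s_3 = Round(s_2, k_2) = 0x0B
s_4 = Round(s_3, k_3) = 0xB0
s_5 = Round(s_4, k_4) = 0x05
s_6 = Round(s_5, k_5) = 0x55
s_7 = Round(s_6, k_6) = 0x52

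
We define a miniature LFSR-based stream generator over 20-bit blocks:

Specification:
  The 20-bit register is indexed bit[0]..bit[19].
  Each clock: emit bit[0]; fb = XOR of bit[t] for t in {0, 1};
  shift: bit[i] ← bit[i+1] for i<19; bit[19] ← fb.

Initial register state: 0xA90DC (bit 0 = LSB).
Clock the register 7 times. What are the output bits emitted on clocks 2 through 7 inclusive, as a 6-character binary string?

reg_0 = 0xA90DC
clock 1: out=0, reg = 0x5486E
clock 2: out=0, reg = 0xAA437
clock 3: out=1, reg = 0x5521B
clock 4: out=1, reg = 0x2A90D
clock 5: out=1, reg = 0x95486
clock 6: out=0, reg = 0xCAA43
clock 7: out=1, reg = 0x65521

011101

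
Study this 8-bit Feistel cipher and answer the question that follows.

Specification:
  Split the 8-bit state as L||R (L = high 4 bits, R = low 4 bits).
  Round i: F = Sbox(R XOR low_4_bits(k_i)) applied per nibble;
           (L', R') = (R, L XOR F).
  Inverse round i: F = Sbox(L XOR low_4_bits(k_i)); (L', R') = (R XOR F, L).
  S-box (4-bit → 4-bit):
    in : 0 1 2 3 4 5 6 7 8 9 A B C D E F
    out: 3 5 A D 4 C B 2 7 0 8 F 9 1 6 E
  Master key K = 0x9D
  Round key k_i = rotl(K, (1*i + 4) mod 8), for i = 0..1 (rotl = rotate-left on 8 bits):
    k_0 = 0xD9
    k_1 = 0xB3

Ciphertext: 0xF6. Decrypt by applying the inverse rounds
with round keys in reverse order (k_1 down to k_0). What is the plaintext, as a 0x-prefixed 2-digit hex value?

0x4F

s_0 = ciphertext = 0xF6
s_1 = InvRound(s_0, k_1) = 0xFF
s_2 = InvRound(s_1, k_0) = 0x4F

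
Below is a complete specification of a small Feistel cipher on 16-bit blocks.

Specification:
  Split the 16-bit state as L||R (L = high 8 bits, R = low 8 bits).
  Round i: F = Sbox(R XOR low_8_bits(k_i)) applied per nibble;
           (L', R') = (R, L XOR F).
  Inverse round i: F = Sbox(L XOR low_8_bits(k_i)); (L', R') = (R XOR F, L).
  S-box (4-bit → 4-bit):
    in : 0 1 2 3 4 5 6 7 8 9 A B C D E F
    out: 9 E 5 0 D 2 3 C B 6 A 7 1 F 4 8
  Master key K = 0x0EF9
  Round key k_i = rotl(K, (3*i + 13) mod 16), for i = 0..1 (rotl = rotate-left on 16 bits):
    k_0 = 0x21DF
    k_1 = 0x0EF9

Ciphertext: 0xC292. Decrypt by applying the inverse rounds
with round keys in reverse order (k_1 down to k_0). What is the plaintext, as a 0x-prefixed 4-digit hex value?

s_0 = ciphertext = 0xC292
s_1 = InvRound(s_0, k_1) = 0x95C2
s_2 = InvRound(s_1, k_0) = 0x1895

0x1895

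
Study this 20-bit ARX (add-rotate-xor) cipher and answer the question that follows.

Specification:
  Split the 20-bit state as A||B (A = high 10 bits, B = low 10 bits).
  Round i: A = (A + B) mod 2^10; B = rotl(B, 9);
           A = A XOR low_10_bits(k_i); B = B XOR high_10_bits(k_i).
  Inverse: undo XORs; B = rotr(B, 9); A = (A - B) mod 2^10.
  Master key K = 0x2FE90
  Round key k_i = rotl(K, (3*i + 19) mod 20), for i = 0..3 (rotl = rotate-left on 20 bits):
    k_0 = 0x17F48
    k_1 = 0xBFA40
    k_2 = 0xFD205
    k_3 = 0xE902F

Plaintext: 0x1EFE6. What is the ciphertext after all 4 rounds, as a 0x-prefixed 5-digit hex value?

s_0 = plaintext = 0x1EFE6
s_1 = Round(s_0, k_0) = 0xCA5AC
s_2 = Round(s_1, k_1) = 0xA5628
s_3 = Round(s_2, k_2) = 0xAE2E0
s_4 = Round(s_3, k_3) = 0x6DED4

0x6DED4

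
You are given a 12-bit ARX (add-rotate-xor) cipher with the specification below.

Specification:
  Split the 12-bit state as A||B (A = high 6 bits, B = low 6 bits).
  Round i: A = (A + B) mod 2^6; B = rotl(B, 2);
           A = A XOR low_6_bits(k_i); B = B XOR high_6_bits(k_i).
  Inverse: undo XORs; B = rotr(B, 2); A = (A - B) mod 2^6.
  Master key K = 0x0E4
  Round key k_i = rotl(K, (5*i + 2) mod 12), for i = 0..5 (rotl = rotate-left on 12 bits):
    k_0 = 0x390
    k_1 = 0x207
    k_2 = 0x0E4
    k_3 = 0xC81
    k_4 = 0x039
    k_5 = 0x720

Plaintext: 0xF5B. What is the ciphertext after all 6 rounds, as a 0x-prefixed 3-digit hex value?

s_0 = plaintext = 0xF5B
s_1 = Round(s_0, k_0) = 0x223
s_2 = Round(s_1, k_1) = 0xB06
s_3 = Round(s_2, k_2) = 0x59B
s_4 = Round(s_3, k_3) = 0xC1F
s_5 = Round(s_4, k_4) = 0xDBD
s_6 = Round(s_5, k_5) = 0x4EB

0x4EB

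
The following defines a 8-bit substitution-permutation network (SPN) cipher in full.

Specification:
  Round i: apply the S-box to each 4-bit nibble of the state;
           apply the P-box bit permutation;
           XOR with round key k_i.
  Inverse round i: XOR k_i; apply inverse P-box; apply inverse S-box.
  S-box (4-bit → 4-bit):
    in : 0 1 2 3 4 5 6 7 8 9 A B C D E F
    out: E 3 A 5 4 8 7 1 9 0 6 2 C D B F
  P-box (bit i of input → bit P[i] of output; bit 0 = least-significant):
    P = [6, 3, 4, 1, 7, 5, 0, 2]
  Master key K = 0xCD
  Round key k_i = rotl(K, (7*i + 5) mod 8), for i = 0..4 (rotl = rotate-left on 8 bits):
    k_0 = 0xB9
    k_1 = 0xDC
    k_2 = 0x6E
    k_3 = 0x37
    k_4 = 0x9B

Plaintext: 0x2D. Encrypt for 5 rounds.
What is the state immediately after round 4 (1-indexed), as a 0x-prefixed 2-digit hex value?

0x0F

s_0 = plaintext = 0x2D
s_1 = Round(s_0, k_0) = 0xCF
s_2 = Round(s_1, k_1) = 0x83
s_3 = Round(s_2, k_2) = 0xBA
s_4 = Round(s_3, k_3) = 0x0F
s_5 = Round(s_4, k_4) = 0xE4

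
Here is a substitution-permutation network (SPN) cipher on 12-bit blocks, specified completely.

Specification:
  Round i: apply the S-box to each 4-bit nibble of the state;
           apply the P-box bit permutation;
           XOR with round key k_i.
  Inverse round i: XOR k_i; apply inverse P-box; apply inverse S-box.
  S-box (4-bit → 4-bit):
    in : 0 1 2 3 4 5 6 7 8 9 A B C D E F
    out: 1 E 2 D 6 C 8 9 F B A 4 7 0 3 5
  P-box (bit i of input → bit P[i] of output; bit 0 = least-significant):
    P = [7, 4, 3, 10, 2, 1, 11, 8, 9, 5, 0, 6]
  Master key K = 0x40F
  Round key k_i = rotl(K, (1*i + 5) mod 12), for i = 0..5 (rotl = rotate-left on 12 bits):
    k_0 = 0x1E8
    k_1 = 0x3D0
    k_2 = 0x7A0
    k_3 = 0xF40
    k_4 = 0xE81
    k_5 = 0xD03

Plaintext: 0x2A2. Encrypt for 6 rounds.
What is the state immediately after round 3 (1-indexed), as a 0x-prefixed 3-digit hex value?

0xF67

s_0 = plaintext = 0x2A2
s_1 = Round(s_0, k_0) = 0x0DA
s_2 = Round(s_1, k_1) = 0x5C0
s_3 = Round(s_2, k_2) = 0xF67
s_4 = Round(s_3, k_3) = 0x8C1
s_5 = Round(s_4, k_4) = 0x0FE
s_6 = Round(s_5, k_5) = 0x797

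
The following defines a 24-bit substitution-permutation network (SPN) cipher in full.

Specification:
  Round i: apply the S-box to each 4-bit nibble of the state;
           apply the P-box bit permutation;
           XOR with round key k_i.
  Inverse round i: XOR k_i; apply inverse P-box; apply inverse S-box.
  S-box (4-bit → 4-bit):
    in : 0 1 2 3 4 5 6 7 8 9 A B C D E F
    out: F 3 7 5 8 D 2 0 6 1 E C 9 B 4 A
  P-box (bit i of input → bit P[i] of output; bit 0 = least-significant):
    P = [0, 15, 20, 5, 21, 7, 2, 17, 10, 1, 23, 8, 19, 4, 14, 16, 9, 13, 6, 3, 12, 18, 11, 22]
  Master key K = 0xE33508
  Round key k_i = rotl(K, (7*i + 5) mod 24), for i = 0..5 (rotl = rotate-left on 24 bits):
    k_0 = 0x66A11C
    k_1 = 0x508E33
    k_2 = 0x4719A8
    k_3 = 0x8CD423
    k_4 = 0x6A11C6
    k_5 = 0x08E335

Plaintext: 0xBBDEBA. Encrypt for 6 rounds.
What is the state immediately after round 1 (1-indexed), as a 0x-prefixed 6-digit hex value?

s_0 = plaintext = 0xBBDEBA
s_1 = Round(s_0, k_0) = 0xBD2960
s_2 = Round(s_1, k_1) = 0x08608A
s_3 = Round(s_2, k_2) = 0x93A45E
s_4 = Round(s_3, k_3) = 0xBF8777
s_5 = Round(s_4, k_4) = 0x2A79DE
s_6 = Round(s_5, k_5) = 0x3EDFFD

0xBD2960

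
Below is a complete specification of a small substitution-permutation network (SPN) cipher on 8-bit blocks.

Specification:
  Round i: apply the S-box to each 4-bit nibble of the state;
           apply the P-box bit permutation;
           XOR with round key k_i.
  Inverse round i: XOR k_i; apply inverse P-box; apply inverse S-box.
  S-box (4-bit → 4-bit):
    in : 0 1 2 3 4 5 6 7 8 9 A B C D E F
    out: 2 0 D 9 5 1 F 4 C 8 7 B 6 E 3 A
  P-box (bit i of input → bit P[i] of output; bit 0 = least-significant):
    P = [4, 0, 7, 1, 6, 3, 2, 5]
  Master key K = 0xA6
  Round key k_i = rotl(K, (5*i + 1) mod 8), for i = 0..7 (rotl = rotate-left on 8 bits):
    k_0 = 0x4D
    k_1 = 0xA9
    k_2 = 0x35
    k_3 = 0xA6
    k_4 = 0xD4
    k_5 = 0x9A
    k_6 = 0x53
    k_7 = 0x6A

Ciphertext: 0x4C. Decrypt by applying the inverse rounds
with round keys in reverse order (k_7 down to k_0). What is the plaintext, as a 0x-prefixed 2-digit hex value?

0x20

s_0 = ciphertext = 0x4C
s_1 = InvRound(s_0, k_7) = 0x89
s_2 = InvRound(s_1, k_6) = 0xE2
s_3 = InvRound(s_2, k_5) = 0xB5
s_4 = InvRound(s_3, k_4) = 0x30
s_5 = InvRound(s_4, k_3) = 0x72
s_6 = InvRound(s_5, k_2) = 0x4F
s_7 = InvRound(s_6, k_1) = 0x28
s_8 = InvRound(s_7, k_0) = 0x20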